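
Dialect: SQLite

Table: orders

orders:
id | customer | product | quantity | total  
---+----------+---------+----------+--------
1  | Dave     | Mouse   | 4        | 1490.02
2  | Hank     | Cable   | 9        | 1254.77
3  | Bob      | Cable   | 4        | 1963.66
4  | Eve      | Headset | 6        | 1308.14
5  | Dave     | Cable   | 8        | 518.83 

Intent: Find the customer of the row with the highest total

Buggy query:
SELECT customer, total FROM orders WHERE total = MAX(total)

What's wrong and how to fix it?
Bug: MAX(total) is an aggregate and cannot be used directly in WHERE

Fix: Use a subquery: WHERE total = (SELECT MAX(total) FROM orders)

Corrected query:
SELECT customer, total FROM orders WHERE total = (SELECT MAX(total) FROM orders)

Result:
customer | total  
---------+--------
Bob      | 1963.66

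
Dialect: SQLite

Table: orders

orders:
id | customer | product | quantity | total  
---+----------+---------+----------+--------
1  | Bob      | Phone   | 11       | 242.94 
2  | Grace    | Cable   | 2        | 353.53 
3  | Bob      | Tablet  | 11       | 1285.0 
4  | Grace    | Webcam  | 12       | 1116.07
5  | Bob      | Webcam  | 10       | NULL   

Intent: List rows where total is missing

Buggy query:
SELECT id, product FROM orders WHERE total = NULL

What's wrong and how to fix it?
Bug: '= NULL' is always unknown in SQL three-valued logic, so no rows match

Fix: Replace '= NULL' with 'IS NULL'

Corrected query:
SELECT id, product FROM orders WHERE total IS NULL

Result:
id | product
---+--------
5  | Webcam 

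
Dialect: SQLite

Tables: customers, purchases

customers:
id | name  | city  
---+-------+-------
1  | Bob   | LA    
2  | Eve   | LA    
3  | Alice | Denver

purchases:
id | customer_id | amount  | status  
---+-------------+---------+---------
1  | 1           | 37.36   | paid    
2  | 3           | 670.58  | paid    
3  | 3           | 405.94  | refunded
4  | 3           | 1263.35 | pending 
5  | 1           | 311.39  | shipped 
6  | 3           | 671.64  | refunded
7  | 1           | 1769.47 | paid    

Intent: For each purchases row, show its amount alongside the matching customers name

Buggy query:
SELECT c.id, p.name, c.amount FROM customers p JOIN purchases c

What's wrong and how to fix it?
Bug: JOIN with no ON clause produces a cartesian product; every purchases row pairs with every customers row

Fix: Specify the join condition linking the foreign key to the parent id

Corrected query:
SELECT c.id, p.name, c.amount FROM customers p JOIN purchases c ON c.customer_id = p.id

Result:
id | name  | amount 
---+-------+--------
1  | Bob   | 37.36  
2  | Alice | 670.58 
3  | Alice | 405.94 
4  | Alice | 1263.35
5  | Bob   | 311.39 
6  | Alice | 671.64 
7  | Bob   | 1769.47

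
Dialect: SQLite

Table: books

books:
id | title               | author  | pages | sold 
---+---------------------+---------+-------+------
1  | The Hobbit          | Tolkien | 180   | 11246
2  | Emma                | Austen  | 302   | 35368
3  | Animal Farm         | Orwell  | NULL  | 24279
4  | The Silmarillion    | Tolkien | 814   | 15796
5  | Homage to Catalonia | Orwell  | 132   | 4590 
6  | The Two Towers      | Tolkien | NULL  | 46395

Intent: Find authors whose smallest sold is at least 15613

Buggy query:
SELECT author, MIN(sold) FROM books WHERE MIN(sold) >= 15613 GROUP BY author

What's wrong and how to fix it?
Bug: Aggregates like MIN are computed per group after WHERE runs

Fix: Use HAVING for the per-group MIN condition

Corrected query:
SELECT author, MIN(sold) FROM books GROUP BY author HAVING MIN(sold) >= 15613

Result:
author | MIN(sold)
-------+----------
Austen | 35368    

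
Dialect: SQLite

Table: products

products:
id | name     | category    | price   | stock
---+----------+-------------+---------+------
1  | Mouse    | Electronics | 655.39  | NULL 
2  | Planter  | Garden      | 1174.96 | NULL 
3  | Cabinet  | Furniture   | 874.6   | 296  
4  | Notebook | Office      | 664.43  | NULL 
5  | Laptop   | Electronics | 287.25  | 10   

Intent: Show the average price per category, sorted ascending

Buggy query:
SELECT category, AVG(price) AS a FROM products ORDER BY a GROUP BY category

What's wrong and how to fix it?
Bug: GROUP BY must precede ORDER BY

Fix: Reorder: SELECT … FROM … GROUP BY … ORDER BY …

Corrected query:
SELECT category, AVG(price) AS a FROM products GROUP BY category ORDER BY a

Result:
category    | a      
------------+--------
Electronics | 471.32 
Office      | 664.43 
Furniture   | 874.6  
Garden      | 1174.96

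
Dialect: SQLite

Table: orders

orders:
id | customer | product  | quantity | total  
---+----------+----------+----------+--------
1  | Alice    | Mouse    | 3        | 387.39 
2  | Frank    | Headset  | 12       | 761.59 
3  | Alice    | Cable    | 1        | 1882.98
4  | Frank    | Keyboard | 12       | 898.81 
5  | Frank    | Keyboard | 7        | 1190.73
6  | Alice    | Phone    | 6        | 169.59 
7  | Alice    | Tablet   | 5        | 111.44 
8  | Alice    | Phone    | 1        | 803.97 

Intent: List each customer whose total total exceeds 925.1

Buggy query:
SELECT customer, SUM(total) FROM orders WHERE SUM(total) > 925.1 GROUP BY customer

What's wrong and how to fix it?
Bug: WHERE runs before GROUP BY, so aggregates aren't available there

Fix: Use HAVING (which filters groups after aggregation) instead of WHERE

Corrected query:
SELECT customer, SUM(total) FROM orders GROUP BY customer HAVING SUM(total) > 925.1

Result:
customer | SUM(total)
---------+-----------
Alice    | 3355.37   
Frank    | 2851.13   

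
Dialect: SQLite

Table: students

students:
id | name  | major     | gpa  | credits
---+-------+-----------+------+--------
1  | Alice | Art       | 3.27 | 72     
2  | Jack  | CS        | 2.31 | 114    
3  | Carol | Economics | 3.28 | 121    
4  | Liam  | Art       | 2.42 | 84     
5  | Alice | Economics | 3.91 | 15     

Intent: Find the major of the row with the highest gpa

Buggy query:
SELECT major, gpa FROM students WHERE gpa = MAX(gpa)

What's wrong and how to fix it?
Bug: MAX(gpa) is an aggregate and cannot be used directly in WHERE

Fix: Use a subquery: WHERE gpa = (SELECT MAX(gpa) FROM students)

Corrected query:
SELECT major, gpa FROM students WHERE gpa = (SELECT MAX(gpa) FROM students)

Result:
major     | gpa 
----------+-----
Economics | 3.91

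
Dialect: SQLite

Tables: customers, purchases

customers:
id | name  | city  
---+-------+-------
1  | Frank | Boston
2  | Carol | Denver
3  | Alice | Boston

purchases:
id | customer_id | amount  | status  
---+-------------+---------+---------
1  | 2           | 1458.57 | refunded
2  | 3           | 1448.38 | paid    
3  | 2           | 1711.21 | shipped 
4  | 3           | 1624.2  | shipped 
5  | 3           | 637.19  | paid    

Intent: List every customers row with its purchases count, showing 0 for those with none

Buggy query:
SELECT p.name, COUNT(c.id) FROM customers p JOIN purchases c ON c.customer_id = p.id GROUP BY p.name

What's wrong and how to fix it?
Bug: An inner join excludes parents with zero children

Fix: Switch to LEFT JOIN to retain unmatched parent rows

Corrected query:
SELECT p.name, COUNT(c.id) FROM customers p LEFT JOIN purchases c ON c.customer_id = p.id GROUP BY p.name

Result:
name  | COUNT(c.id)
------+------------
Alice | 3          
Carol | 2          
Frank | 0          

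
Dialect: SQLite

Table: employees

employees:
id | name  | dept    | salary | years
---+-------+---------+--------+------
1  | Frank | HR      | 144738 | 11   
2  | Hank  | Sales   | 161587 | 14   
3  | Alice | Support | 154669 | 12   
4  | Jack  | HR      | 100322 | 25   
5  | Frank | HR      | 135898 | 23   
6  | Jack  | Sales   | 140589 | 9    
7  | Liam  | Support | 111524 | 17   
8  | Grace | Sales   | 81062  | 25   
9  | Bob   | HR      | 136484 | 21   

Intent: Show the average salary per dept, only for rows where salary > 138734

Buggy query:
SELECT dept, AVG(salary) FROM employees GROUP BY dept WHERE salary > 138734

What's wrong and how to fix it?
Bug: Row-level WHERE must come before GROUP BY in the clause order

Fix: Move the WHERE clause before GROUP BY

Corrected query:
SELECT dept, AVG(salary) FROM employees WHERE salary > 138734 GROUP BY dept

Result:
dept    | AVG(salary)
--------+------------
HR      | 144738     
Sales   | 151088     
Support | 154669     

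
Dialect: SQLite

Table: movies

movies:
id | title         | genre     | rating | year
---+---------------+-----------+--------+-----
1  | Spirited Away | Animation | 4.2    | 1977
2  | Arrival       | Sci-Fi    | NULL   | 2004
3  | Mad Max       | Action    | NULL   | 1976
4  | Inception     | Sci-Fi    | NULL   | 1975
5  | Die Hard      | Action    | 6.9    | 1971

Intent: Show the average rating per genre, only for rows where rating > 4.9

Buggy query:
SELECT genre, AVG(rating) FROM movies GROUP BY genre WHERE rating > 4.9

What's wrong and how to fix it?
Bug: Row-level WHERE must come before GROUP BY in the clause order

Fix: Move the WHERE clause before GROUP BY

Corrected query:
SELECT genre, AVG(rating) FROM movies WHERE rating > 4.9 GROUP BY genre

Result:
genre  | AVG(rating)
-------+------------
Action | 6.9        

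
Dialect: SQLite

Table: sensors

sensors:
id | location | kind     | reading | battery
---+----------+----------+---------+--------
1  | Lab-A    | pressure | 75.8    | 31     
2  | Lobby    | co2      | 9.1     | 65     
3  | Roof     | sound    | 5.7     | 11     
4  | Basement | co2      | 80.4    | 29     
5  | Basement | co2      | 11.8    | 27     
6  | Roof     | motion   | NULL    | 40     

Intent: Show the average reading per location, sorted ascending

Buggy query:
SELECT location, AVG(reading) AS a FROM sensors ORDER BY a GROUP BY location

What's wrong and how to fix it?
Bug: ORDER BY appears before GROUP BY; SQL clause order requires GROUP BY first

Fix: Move ORDER BY to the end, after GROUP BY

Corrected query:
SELECT location, AVG(reading) AS a FROM sensors GROUP BY location ORDER BY a

Result:
location | a   
---------+-----
Roof     | 5.7 
Lobby    | 9.1 
Basement | 46.1
Lab-A    | 75.8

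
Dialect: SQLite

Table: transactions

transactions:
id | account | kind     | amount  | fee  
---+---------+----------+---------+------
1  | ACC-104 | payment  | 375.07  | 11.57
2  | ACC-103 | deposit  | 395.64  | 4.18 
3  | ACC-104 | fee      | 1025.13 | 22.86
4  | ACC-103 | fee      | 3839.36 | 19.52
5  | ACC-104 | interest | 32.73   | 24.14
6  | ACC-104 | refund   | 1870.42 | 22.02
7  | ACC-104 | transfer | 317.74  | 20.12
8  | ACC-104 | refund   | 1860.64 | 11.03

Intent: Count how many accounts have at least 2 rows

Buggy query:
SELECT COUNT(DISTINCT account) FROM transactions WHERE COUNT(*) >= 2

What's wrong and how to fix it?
Bug: COUNT(*) cannot appear in WHERE; the per-group count doesn't exist yet

Fix: Use a subquery that GROUPs and filters with HAVING, then count its rows

Corrected query:
SELECT COUNT(*) FROM (SELECT account FROM transactions GROUP BY account HAVING COUNT(*) >= 2)

Result:
COUNT(*)
--------
2       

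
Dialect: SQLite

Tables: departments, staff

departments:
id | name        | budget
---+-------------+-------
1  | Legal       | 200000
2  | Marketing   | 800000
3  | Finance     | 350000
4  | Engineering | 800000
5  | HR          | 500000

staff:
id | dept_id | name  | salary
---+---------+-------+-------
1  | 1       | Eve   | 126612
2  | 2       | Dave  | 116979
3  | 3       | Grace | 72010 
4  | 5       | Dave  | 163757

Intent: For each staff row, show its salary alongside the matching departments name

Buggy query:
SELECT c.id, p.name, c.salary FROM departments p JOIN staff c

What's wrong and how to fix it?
Bug: JOIN with no ON clause produces a cartesian product; every staff row pairs with every departments row

Fix: Add ON c.dept_id = p.id to the JOIN

Corrected query:
SELECT c.id, p.name, c.salary FROM departments p JOIN staff c ON c.dept_id = p.id

Result:
id | name      | salary
---+-----------+-------
1  | Legal     | 126612
2  | Marketing | 116979
3  | Finance   | 72010 
4  | HR        | 163757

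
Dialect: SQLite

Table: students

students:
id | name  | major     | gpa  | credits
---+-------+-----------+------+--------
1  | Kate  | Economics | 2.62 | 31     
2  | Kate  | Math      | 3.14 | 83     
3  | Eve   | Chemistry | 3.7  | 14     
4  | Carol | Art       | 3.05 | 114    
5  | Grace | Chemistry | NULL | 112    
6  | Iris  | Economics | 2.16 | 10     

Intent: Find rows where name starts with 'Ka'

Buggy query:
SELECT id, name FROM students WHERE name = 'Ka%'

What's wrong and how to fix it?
Bug: Wildcards only work with LIKE; '=' treats '%' as a literal character

Fix: Use LIKE for wildcard pattern matching

Corrected query:
SELECT id, name FROM students WHERE name LIKE 'Ka%'

Result:
id | name
---+-----
1  | Kate
2  | Kate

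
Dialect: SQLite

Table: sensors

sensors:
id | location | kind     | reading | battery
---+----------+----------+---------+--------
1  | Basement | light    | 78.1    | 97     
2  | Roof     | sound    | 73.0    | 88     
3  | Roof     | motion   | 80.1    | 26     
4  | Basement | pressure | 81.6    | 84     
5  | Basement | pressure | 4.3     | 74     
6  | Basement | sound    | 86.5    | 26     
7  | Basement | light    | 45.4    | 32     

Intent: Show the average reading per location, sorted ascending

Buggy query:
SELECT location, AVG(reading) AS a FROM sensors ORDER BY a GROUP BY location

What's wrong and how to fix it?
Bug: GROUP BY must precede ORDER BY

Fix: Move ORDER BY to the end, after GROUP BY

Corrected query:
SELECT location, AVG(reading) AS a FROM sensors GROUP BY location ORDER BY a

Result:
location | a    
---------+------
Basement | 59.18
Roof     | 76.55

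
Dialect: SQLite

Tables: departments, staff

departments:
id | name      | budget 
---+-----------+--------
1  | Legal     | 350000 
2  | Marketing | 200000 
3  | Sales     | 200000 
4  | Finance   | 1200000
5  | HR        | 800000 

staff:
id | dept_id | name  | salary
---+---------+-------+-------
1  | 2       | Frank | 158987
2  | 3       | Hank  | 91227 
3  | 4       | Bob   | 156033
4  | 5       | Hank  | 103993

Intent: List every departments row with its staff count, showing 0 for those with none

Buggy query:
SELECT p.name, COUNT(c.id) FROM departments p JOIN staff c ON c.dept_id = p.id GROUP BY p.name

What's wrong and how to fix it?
Bug: An inner join excludes parents with zero children

Fix: Use LEFT JOIN so parents without children still appear (COUNT(c.id) gives 0)

Corrected query:
SELECT p.name, COUNT(c.id) FROM departments p LEFT JOIN staff c ON c.dept_id = p.id GROUP BY p.name

Result:
name      | COUNT(c.id)
----------+------------
Finance   | 1          
HR        | 1          
Legal     | 0          
Marketing | 1          
Sales     | 1          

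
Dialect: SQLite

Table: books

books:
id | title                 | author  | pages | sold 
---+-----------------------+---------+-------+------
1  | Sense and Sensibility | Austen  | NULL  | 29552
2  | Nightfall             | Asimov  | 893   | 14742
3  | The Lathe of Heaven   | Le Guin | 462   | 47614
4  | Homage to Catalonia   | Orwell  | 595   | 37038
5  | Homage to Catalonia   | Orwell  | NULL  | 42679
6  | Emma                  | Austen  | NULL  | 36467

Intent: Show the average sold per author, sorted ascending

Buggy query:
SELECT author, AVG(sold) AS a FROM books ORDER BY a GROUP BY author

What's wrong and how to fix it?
Bug: GROUP BY must precede ORDER BY

Fix: Move ORDER BY to the end, after GROUP BY

Corrected query:
SELECT author, AVG(sold) AS a FROM books GROUP BY author ORDER BY a

Result:
author  | a      
--------+--------
Asimov  | 14742  
Austen  | 33009.5
Orwell  | 39858.5
Le Guin | 47614  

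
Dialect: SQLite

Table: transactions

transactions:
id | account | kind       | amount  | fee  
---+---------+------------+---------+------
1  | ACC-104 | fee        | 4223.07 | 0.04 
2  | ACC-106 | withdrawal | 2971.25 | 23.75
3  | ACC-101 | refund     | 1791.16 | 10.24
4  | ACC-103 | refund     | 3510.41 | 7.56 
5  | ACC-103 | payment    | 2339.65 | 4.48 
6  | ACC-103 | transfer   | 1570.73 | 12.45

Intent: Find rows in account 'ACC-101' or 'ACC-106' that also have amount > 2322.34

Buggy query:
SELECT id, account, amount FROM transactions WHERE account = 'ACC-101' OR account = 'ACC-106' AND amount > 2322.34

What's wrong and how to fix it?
Bug: Without parentheses, AND is evaluated before OR, so the amount filter only applies to the 'ACC-106' branch

Fix: Group the OR with parentheses (or use IN), then AND the threshold

Corrected query:
SELECT id, account, amount FROM transactions WHERE (account = 'ACC-101' OR account = 'ACC-106') AND amount > 2322.34

Result:
id | account | amount 
---+---------+--------
2  | ACC-106 | 2971.25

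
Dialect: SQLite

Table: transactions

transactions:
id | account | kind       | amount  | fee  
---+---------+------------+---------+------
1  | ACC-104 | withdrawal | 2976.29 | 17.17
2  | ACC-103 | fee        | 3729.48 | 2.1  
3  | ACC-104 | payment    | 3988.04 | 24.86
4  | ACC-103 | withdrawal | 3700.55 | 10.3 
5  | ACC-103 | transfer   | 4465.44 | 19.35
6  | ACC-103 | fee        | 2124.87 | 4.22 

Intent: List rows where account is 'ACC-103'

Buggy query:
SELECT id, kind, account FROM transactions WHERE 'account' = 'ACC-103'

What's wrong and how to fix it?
Bug: Single quotes denote string literals in SQL; the column name is being compared as a constant string

Fix: Reference the column as account without single quotes

Corrected query:
SELECT id, kind, account FROM transactions WHERE account = 'ACC-103'

Result:
id | kind       | account
---+------------+--------
2  | fee        | ACC-103
4  | withdrawal | ACC-103
5  | transfer   | ACC-103
6  | fee        | ACC-103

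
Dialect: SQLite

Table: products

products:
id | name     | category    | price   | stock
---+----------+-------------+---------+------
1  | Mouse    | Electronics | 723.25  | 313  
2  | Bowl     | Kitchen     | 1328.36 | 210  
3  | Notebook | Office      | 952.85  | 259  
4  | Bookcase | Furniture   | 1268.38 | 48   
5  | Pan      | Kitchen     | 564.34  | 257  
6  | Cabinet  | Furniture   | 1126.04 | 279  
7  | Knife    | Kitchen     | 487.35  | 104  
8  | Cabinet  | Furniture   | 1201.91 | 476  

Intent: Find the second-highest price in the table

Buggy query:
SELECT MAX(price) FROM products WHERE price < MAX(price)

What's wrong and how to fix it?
Bug: The inner MAX is an aggregate inside WHERE, which is not allowed

Fix: Put the inner MAX in a scalar subquery

Corrected query:
SELECT MAX(price) FROM products WHERE price < (SELECT MAX(price) FROM products)

Result:
MAX(price)
----------
1268.38   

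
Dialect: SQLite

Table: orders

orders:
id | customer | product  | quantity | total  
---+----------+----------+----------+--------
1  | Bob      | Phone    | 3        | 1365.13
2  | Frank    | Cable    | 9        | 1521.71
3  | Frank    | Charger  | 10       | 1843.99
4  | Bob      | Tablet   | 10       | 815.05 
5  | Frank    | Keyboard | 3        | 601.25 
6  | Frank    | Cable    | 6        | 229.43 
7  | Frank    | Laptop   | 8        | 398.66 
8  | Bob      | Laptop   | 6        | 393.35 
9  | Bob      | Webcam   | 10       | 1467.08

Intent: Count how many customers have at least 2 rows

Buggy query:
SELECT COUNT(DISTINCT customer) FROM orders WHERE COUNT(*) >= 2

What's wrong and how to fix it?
Bug: COUNT(*) cannot appear in WHERE; the per-group count doesn't exist yet

Fix: Group first with HAVING COUNT(*) >= 2, then COUNT the resulting groups

Corrected query:
SELECT COUNT(*) FROM (SELECT customer FROM orders GROUP BY customer HAVING COUNT(*) >= 2)

Result:
COUNT(*)
--------
2       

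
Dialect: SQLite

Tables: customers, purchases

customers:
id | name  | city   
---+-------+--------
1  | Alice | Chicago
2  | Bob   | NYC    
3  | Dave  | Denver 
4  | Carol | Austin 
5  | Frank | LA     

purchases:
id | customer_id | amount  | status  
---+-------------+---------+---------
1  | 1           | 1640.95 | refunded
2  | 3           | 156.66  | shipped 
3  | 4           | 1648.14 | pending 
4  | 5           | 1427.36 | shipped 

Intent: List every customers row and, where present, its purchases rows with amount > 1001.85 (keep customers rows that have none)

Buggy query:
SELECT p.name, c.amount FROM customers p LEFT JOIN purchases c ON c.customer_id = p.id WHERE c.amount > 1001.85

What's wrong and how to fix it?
Bug: Filtering c.amount in WHERE discards the NULL rows produced by LEFT JOIN, turning it into an inner join

Fix: Move the right-table condition into the ON clause so unmatched parents are kept

Corrected query:
SELECT p.name, c.amount FROM customers p LEFT JOIN purchases c ON c.customer_id = p.id AND c.amount > 1001.85

Result:
name  | amount 
------+--------
Alice | 1640.95
Bob   | NULL   
Dave  | NULL   
Carol | 1648.14
Frank | 1427.36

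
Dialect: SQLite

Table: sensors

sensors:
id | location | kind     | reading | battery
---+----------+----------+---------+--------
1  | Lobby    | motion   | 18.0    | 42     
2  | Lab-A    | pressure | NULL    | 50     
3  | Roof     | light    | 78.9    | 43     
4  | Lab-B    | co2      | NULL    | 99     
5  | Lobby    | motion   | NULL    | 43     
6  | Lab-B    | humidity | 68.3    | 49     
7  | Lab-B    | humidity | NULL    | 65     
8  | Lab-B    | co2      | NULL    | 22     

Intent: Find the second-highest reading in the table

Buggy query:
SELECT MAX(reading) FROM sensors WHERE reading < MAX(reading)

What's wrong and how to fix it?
Bug: The inner MAX is an aggregate inside WHERE, which is not allowed

Fix: Put the inner MAX in a scalar subquery

Corrected query:
SELECT MAX(reading) FROM sensors WHERE reading < (SELECT MAX(reading) FROM sensors)

Result:
MAX(reading)
------------
68.3        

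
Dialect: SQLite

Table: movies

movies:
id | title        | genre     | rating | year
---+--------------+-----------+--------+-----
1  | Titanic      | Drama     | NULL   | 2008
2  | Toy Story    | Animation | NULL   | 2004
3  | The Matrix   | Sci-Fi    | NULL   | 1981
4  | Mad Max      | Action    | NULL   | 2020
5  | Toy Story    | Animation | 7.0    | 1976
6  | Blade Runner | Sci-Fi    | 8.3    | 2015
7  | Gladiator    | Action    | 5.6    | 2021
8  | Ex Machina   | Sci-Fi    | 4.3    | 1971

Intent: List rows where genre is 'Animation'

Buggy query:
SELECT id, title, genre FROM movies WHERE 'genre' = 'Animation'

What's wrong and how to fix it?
Bug: Single quotes denote string literals in SQL; the column name is being compared as a constant string

Fix: Reference the column as genre without single quotes

Corrected query:
SELECT id, title, genre FROM movies WHERE genre = 'Animation'

Result:
id | title     | genre    
---+-----------+----------
2  | Toy Story | Animation
5  | Toy Story | Animation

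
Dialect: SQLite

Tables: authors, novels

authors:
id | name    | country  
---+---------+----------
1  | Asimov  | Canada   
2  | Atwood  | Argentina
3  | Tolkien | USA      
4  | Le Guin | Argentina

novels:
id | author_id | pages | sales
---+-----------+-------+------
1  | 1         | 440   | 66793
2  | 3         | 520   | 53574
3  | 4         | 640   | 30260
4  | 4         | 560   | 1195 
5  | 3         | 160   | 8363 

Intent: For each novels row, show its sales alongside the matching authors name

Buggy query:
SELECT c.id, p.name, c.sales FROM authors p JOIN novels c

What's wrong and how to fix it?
Bug: JOIN with no ON clause produces a cartesian product; every novels row pairs with every authors row

Fix: Add ON c.author_id = p.id to the JOIN

Corrected query:
SELECT c.id, p.name, c.sales FROM authors p JOIN novels c ON c.author_id = p.id

Result:
id | name    | sales
---+---------+------
1  | Asimov  | 66793
2  | Tolkien | 53574
3  | Le Guin | 30260
4  | Le Guin | 1195 
5  | Tolkien | 8363 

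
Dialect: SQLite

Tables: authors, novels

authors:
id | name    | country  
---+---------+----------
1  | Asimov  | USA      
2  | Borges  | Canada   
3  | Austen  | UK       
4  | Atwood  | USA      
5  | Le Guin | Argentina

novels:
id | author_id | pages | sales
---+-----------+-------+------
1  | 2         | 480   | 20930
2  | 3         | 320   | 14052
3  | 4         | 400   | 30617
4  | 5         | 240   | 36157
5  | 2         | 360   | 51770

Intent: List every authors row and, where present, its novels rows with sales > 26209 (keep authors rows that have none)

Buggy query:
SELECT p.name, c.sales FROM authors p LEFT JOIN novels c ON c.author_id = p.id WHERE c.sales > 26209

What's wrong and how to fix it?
Bug: A WHERE condition on the right-hand table after LEFT JOIN drops unmatched parents

Fix: Move the right-table condition into the ON clause so unmatched parents are kept

Corrected query:
SELECT p.name, c.sales FROM authors p LEFT JOIN novels c ON c.author_id = p.id AND c.sales > 26209

Result:
name    | sales
--------+------
Asimov  | NULL 
Borges  | 51770
Austen  | NULL 
Atwood  | 30617
Le Guin | 36157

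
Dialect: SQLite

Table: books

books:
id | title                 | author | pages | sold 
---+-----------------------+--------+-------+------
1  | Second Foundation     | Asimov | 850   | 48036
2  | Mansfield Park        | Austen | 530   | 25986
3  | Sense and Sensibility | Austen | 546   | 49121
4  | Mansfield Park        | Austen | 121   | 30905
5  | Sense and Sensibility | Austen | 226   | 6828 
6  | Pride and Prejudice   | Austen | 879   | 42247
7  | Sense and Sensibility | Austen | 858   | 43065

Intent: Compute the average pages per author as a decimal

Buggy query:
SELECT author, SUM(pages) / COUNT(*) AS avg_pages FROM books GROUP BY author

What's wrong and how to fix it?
Bug: Both operands are integers, so '/' performs integer division and truncates

Fix: Multiply by 1.0 (or CAST to REAL) to force floating-point division

Corrected query:
SELECT author, SUM(pages) * 1.0 / COUNT(*) AS avg_pages FROM books GROUP BY author

Result:
author | avg_pages 
-------+-----------
Asimov | 850       
Austen | 526.666667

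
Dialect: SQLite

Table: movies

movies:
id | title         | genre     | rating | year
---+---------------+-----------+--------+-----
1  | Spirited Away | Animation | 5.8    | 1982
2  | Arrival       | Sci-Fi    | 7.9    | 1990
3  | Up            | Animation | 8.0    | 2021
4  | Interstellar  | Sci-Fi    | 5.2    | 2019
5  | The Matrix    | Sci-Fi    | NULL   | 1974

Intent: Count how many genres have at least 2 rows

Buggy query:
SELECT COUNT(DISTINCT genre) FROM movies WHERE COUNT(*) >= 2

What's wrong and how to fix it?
Bug: COUNT(*) cannot appear in WHERE; the per-group count doesn't exist yet

Fix: Use a subquery that GROUPs and filters with HAVING, then count its rows

Corrected query:
SELECT COUNT(*) FROM (SELECT genre FROM movies GROUP BY genre HAVING COUNT(*) >= 2)

Result:
COUNT(*)
--------
2       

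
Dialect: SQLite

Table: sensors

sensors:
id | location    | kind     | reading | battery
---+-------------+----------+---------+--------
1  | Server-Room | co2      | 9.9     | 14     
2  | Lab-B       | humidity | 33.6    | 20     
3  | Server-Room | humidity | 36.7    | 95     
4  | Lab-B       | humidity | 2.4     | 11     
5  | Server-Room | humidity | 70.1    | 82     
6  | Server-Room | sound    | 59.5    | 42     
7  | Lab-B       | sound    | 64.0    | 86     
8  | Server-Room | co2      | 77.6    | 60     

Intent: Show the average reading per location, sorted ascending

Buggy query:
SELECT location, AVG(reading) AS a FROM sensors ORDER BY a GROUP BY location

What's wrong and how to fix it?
Bug: GROUP BY must precede ORDER BY

Fix: Move ORDER BY to the end, after GROUP BY

Corrected query:
SELECT location, AVG(reading) AS a FROM sensors GROUP BY location ORDER BY a

Result:
location    | a        
------------+----------
Lab-B       | 33.333333
Server-Room | 50.76    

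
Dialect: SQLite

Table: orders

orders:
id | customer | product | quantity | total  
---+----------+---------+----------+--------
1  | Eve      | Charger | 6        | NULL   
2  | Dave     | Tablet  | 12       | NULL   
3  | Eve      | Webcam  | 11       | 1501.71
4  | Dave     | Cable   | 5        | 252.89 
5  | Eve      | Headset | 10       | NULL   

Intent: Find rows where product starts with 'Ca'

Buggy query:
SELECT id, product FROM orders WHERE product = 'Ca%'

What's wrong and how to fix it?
Bug: '=' compares the literal string including the % character; pattern matching needs LIKE

Fix: Replace '=' with LIKE so 'Ca%' is treated as a pattern

Corrected query:
SELECT id, product FROM orders WHERE product LIKE 'Ca%'

Result:
id | product
---+--------
4  | Cable  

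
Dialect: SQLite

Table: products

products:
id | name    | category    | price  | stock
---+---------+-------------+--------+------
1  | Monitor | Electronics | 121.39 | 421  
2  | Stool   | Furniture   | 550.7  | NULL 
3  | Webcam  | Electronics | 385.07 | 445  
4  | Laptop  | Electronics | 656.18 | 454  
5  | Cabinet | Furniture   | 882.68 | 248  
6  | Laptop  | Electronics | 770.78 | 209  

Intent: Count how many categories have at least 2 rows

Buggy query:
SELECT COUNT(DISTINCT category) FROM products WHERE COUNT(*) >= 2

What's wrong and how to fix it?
Bug: WHERE filters individual rows, not groups, so a group-level COUNT is invalid there

Fix: Use a subquery that GROUPs and filters with HAVING, then count its rows

Corrected query:
SELECT COUNT(*) FROM (SELECT category FROM products GROUP BY category HAVING COUNT(*) >= 2)

Result:
COUNT(*)
--------
2       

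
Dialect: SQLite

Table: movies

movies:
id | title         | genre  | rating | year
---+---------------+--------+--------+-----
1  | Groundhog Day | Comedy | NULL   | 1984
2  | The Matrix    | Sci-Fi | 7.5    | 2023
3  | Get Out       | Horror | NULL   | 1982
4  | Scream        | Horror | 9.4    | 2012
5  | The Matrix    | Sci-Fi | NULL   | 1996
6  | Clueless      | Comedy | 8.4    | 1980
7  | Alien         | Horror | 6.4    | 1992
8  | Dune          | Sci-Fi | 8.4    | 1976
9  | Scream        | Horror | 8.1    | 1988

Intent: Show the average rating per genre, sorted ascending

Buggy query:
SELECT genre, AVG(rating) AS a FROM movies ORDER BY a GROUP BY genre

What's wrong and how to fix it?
Bug: GROUP BY must precede ORDER BY

Fix: Reorder: SELECT … FROM … GROUP BY … ORDER BY …

Corrected query:
SELECT genre, AVG(rating) AS a FROM movies GROUP BY genre ORDER BY a

Result:
genre  | a       
-------+---------
Sci-Fi | 7.95    
Horror | 7.966667
Comedy | 8.4     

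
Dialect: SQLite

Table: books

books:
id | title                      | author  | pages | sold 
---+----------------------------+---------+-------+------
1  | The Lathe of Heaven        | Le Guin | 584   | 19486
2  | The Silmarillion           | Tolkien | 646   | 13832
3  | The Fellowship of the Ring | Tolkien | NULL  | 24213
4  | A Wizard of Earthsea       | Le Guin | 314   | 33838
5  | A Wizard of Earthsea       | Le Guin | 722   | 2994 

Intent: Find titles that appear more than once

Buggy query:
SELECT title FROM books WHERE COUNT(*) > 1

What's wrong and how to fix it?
Bug: WHERE can't reference COUNT(*); aggregates are computed after WHERE

Fix: GROUP BY title, then filter groups with HAVING COUNT(*) > 1

Corrected query:
SELECT title FROM books GROUP BY title HAVING COUNT(*) > 1

Result:
title               
--------------------
A Wizard of Earthsea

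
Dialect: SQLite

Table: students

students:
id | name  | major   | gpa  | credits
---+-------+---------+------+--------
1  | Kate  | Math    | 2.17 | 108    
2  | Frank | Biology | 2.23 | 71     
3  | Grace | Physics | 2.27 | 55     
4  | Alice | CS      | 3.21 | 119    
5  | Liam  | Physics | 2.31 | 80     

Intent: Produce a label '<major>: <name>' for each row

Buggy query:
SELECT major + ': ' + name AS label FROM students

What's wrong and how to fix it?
Bug: '+' is numeric addition; on text columns SQLite converts them to 0 instead of concatenating

Fix: Use the || operator for string concatenation

Corrected query:
SELECT major || ': ' || name AS label FROM students

Result:
label         
--------------
Math: Kate    
Biology: Frank
Physics: Grace
CS: Alice     
Physics: Liam 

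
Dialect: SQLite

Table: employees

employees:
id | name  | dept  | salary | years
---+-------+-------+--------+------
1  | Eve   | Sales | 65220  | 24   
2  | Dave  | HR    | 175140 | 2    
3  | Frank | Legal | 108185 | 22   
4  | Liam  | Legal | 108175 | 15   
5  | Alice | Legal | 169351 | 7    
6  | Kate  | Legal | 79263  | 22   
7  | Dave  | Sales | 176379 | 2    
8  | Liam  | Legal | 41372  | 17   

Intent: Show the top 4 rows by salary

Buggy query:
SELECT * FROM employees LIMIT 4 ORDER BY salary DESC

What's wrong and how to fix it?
Bug: LIMIT must come after ORDER BY

Fix: Sort with ORDER BY, then apply LIMIT

Corrected query:
SELECT * FROM employees ORDER BY salary DESC LIMIT 4

Result:
id | name  | dept  | salary | years
---+-------+-------+--------+------
7  | Dave  | Sales | 176379 | 2    
2  | Dave  | HR    | 175140 | 2    
5  | Alice | Legal | 169351 | 7    
3  | Frank | Legal | 108185 | 22   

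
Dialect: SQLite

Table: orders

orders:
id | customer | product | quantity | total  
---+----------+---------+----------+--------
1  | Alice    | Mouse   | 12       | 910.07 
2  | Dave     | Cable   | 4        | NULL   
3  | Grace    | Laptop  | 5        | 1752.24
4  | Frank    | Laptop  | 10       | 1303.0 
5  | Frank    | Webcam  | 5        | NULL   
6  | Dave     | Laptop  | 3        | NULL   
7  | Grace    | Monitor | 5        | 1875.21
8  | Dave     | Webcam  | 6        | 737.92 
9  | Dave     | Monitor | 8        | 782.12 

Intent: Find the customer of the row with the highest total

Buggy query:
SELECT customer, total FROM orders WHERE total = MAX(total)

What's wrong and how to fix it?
Bug: WHERE is evaluated per row; an aggregate over the whole table isn't defined there

Fix: Wrap MAX in a scalar subquery so WHERE compares against a single value

Corrected query:
SELECT customer, total FROM orders WHERE total = (SELECT MAX(total) FROM orders)

Result:
customer | total  
---------+--------
Grace    | 1875.21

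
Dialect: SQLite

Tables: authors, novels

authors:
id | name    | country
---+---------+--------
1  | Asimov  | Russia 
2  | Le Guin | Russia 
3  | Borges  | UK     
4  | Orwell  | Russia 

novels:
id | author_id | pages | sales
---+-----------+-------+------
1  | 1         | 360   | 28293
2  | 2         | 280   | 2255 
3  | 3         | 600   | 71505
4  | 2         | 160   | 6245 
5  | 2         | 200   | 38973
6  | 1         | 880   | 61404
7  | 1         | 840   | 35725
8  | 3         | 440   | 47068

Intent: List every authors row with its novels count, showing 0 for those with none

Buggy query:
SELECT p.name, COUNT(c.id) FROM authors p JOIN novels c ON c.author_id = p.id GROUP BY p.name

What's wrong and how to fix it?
Bug: An inner join excludes parents with zero children

Fix: Switch to LEFT JOIN to retain unmatched parent rows

Corrected query:
SELECT p.name, COUNT(c.id) FROM authors p LEFT JOIN novels c ON c.author_id = p.id GROUP BY p.name

Result:
name    | COUNT(c.id)
--------+------------
Asimov  | 3          
Borges  | 2          
Le Guin | 3          
Orwell  | 0          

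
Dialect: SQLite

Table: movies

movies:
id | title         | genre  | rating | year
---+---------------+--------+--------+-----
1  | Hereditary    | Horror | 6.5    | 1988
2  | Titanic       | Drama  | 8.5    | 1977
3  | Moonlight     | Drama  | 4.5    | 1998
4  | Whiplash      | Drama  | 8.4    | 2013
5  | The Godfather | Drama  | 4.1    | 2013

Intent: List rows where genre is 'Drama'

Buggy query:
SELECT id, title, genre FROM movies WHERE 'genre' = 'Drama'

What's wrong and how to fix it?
Bug: Single quotes denote string literals in SQL; the column name is being compared as a constant string

Fix: Remove the quotes around the column name (or use double quotes for an identifier)

Corrected query:
SELECT id, title, genre FROM movies WHERE genre = 'Drama'

Result:
id | title         | genre
---+---------------+------
2  | Titanic       | Drama
3  | Moonlight     | Drama
4  | Whiplash      | Drama
5  | The Godfather | Drama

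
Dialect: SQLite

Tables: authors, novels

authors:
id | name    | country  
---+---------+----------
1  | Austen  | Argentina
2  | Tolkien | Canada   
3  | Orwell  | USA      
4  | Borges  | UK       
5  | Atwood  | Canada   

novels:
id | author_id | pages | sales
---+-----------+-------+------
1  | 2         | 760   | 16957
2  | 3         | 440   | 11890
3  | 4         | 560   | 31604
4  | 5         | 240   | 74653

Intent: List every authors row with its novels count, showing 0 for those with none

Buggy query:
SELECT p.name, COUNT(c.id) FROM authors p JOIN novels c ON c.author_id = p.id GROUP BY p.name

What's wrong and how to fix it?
Bug: An inner join excludes parents with zero children

Fix: Use LEFT JOIN so parents without children still appear (COUNT(c.id) gives 0)

Corrected query:
SELECT p.name, COUNT(c.id) FROM authors p LEFT JOIN novels c ON c.author_id = p.id GROUP BY p.name

Result:
name    | COUNT(c.id)
--------+------------
Atwood  | 1          
Austen  | 0          
Borges  | 1          
Orwell  | 1          
Tolkien | 1          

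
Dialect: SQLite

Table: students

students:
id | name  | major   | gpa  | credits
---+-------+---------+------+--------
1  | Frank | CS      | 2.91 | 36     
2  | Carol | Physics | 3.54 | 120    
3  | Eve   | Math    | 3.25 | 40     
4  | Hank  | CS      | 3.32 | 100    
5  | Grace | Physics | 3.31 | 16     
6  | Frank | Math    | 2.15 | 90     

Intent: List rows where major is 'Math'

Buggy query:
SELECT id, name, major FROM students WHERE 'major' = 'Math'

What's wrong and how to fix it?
Bug: Single quotes denote string literals in SQL; the column name is being compared as a constant string

Fix: Reference the column as major without single quotes

Corrected query:
SELECT id, name, major FROM students WHERE major = 'Math'

Result:
id | name  | major
---+-------+------
3  | Eve   | Math 
6  | Frank | Math 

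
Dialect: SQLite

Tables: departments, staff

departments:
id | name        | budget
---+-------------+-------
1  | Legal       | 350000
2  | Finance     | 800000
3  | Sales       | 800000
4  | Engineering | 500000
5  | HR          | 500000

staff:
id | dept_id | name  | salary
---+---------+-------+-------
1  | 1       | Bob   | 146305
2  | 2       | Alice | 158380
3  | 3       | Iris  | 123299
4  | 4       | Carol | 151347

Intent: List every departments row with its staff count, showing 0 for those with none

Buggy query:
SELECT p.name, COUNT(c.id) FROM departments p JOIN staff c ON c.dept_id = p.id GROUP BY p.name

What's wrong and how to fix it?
Bug: INNER JOIN drops departments rows that have no matching staff rows

Fix: Switch to LEFT JOIN to retain unmatched parent rows

Corrected query:
SELECT p.name, COUNT(c.id) FROM departments p LEFT JOIN staff c ON c.dept_id = p.id GROUP BY p.name

Result:
name        | COUNT(c.id)
------------+------------
Engineering | 1          
Finance     | 1          
HR          | 0          
Legal       | 1          
Sales       | 1          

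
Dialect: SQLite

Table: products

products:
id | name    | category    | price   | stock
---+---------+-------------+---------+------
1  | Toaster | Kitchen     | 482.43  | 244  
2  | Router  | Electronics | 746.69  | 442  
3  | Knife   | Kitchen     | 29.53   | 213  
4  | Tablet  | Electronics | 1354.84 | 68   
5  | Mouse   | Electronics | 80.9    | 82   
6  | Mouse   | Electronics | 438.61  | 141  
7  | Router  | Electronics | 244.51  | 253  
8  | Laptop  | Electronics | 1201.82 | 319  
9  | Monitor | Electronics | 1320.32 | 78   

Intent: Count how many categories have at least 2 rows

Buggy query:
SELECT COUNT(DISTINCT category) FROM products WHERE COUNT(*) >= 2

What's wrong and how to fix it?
Bug: COUNT(*) cannot appear in WHERE; the per-group count doesn't exist yet

Fix: Use a subquery that GROUPs and filters with HAVING, then count its rows

Corrected query:
SELECT COUNT(*) FROM (SELECT category FROM products GROUP BY category HAVING COUNT(*) >= 2)

Result:
COUNT(*)
--------
2       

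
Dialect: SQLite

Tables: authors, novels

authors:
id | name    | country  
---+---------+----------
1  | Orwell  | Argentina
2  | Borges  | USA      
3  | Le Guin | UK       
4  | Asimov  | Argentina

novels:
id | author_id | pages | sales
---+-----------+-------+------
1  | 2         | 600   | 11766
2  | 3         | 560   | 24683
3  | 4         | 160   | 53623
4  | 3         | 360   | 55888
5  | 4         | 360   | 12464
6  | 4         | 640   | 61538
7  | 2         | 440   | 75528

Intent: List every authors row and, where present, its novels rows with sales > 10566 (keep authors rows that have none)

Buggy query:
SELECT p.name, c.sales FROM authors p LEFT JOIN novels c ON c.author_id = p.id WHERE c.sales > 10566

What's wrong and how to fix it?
Bug: Filtering c.sales in WHERE discards the NULL rows produced by LEFT JOIN, turning it into an inner join

Fix: Move the right-table condition into the ON clause so unmatched parents are kept

Corrected query:
SELECT p.name, c.sales FROM authors p LEFT JOIN novels c ON c.author_id = p.id AND c.sales > 10566

Result:
name    | sales
--------+------
Orwell  | NULL 
Borges  | 11766
Borges  | 75528
Le Guin | 24683
Le Guin | 55888
Asimov  | 12464
Asimov  | 53623
Asimov  | 61538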